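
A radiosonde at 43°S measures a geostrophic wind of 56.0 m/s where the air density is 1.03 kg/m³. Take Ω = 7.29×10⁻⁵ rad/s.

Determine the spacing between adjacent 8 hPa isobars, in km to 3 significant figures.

Coriolis parameter at 43°S:
f = 2Ω sin φ = 2 × 7.29×10⁻⁵ × sin 43° = 9.94×10⁻⁵ s⁻¹
Geostrophic balance rearranged: |∂P/∂n| = f ρ V_g
|∂P/∂n| = 9.94×10⁻⁵ × 1.03 × 56.0 = 5.74×10⁻³ Pa/m
Isobar spacing: Δn = ΔP/|∂P/∂n| = 800 Pa / 5.74×10⁻³ Pa/m = 139484 m ≈ 139 km

139 km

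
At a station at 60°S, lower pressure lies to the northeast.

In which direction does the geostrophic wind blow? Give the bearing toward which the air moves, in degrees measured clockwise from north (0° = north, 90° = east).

The pressure-gradient force points toward the northeast (bearing 045°).
Geostrophic balance: in the Southern Hemisphere the Coriolis force deflects motion to the left, so the geostrophic wind blows 90° to the left of the pressure-gradient force (low pressure on the right).
Rotating 045° by 90° counterclockwise gives 315° — the wind blows toward the northwest.

315°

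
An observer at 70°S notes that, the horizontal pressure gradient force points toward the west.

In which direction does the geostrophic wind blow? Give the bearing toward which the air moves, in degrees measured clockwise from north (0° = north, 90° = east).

The pressure-gradient force points toward the west (bearing 270°).
Geostrophic balance: in the Southern Hemisphere the Coriolis force deflects motion to the left, so the geostrophic wind blows 90° to the left of the pressure-gradient force (low pressure on the right).
Rotating 270° by 90° counterclockwise gives 180° — the wind blows toward the south.

180°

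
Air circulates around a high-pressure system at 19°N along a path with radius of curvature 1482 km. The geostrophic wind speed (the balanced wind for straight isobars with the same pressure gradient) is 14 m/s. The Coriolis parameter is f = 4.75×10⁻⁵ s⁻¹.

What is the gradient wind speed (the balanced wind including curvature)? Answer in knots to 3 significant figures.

37.5 knots

Around a high, pressure-gradient force acts outward with centrifugal, so Coriolis balances both:
fV = (1/ρ)|∂P/∂n| + V²/R  →  V² − fR·V + fR·V_g = 0
With fR = 4.75×10⁻⁵ × 1482×10³ m = 70.4 m/s:
V = [fR − √((fR)² − 4 fR V_g)]/2 = [70.4 − √(70.4² − 4×70.4×14)]/2 = 19.3 m/s
Supergeostrophic (V > V_g = 14 m/s), as expected around a high.
Converting: 19.3 m/s × 1.944 = 37.5 knots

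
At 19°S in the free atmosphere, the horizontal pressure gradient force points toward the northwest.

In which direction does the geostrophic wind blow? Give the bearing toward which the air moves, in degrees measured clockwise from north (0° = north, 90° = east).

225°

The pressure-gradient force points toward the northwest (bearing 315°).
Geostrophic balance: in the Southern Hemisphere the Coriolis force deflects motion to the left, so the geostrophic wind blows 90° to the left of the pressure-gradient force (low pressure on the right).
Rotating 315° by 90° counterclockwise gives 225° — the wind blows toward the southwest.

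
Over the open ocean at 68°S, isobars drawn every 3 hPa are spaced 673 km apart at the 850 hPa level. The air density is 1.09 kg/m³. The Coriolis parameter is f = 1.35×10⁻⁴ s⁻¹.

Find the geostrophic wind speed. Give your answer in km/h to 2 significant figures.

Pressure gradient: |∂P/∂n| = 300 Pa / 673000 m = 4.46×10⁻⁴ Pa/m
Geostrophic balance (pressure-gradient force = Coriolis force):
V_g = (1/(fρ)) |∂P/∂n| = 4.46×10⁻⁴ / (1.35×10⁻⁴ × 1.09) = 3.03 m/s
Converting: 3.03 m/s × 3.6 = 11 km/h

11 km/h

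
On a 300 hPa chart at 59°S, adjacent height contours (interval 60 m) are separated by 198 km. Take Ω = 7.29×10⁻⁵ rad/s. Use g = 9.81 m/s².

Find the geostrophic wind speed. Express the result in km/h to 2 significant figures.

86 km/h

Coriolis parameter at 59°S:
f = 2Ω sin φ = 2 × 7.29×10⁻⁵ × sin 59° = 1.25×10⁻⁴ s⁻¹
Height gradient: |∂Z/∂n| = 60 m / 198000 m = 3.03×10⁻⁴
On a pressure surface, geostrophic balance gives V_g = (g/f)|∂Z/∂n|:
V_g = 9.81 × 3.03×10⁻⁴ / 1.25×10⁻⁴ = 23.8 m/s
Converting: 23.8 m/s × 3.6 = 86 km/h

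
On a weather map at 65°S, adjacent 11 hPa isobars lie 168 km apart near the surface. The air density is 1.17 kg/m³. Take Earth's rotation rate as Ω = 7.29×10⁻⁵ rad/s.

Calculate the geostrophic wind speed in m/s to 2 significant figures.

Coriolis parameter at 65°S:
f = 2Ω sin φ = 2 × 7.29×10⁻⁵ × sin 65° = 1.32×10⁻⁴ s⁻¹
Pressure gradient: |∂P/∂n| = 1100 Pa / 168000 m = 6.55×10⁻³ Pa/m
Geostrophic balance (pressure-gradient force = Coriolis force):
V_g = (1/(fρ)) |∂P/∂n| = 6.55×10⁻³ / (1.32×10⁻⁴ × 1.17) = 42.4 m/s

42 m/s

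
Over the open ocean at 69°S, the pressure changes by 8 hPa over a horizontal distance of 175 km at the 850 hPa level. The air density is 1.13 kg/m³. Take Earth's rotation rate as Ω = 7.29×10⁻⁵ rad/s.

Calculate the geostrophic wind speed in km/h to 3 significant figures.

Coriolis parameter at 69°S:
f = 2Ω sin φ = 2 × 7.29×10⁻⁵ × sin 69° = 1.36×10⁻⁴ s⁻¹
Pressure gradient: |∂P/∂n| = 800 Pa / 175000 m = 4.57×10⁻³ Pa/m
Geostrophic balance (pressure-gradient force = Coriolis force):
V_g = (1/(fρ)) |∂P/∂n| = 4.57×10⁻³ / (1.36×10⁻⁴ × 1.13) = 29.7 m/s
Converting: 29.7 m/s × 3.6 = 107 km/h

107 km/h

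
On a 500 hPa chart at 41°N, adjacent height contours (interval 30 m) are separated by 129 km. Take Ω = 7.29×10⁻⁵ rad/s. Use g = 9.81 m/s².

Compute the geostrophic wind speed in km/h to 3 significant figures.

Coriolis parameter at 41°N:
f = 2Ω sin φ = 2 × 7.29×10⁻⁵ × sin 41° = 9.57×10⁻⁵ s⁻¹
Height gradient: |∂Z/∂n| = 30 m / 129000 m = 2.33×10⁻⁴
On a pressure surface, geostrophic balance gives V_g = (g/f)|∂Z/∂n|:
V_g = 9.81 × 2.33×10⁻⁴ / 9.57×10⁻⁵ = 23.9 m/s
Converting: 23.9 m/s × 3.6 = 85.9 km/h

85.9 km/h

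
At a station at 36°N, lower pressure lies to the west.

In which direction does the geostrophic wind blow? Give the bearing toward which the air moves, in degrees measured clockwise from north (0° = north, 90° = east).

000°

The pressure-gradient force points toward the west (bearing 270°).
Geostrophic balance: in the Northern Hemisphere the Coriolis force deflects motion to the right, so the geostrophic wind blows 90° to the right of the pressure-gradient force (low pressure on the left).
Rotating 270° by 90° clockwise gives 000° — the wind blows toward the north.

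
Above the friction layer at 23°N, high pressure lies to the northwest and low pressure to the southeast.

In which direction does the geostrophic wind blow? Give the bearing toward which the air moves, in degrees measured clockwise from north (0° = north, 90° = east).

225°

The pressure-gradient force points toward the southeast (bearing 135°).
Geostrophic balance: in the Northern Hemisphere the Coriolis force deflects motion to the right, so the geostrophic wind blows 90° to the right of the pressure-gradient force (low pressure on the left).
Rotating 135° by 90° clockwise gives 225° — the wind blows toward the southwest.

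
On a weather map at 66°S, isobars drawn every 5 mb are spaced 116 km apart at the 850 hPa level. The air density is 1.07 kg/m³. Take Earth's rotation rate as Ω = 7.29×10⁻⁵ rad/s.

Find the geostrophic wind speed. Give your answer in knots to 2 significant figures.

59 knots

Coriolis parameter at 66°S:
f = 2Ω sin φ = 2 × 7.29×10⁻⁵ × sin 66° = 1.33×10⁻⁴ s⁻¹
Pressure gradient: |∂P/∂n| = 500 Pa / 116000 m = 4.31×10⁻³ Pa/m
Geostrophic balance (pressure-gradient force = Coriolis force):
V_g = (1/(fρ)) |∂P/∂n| = 4.31×10⁻³ / (1.33×10⁻⁴ × 1.07) = 30.2 m/s
Converting: 30.2 m/s × 1.944 = 59 knots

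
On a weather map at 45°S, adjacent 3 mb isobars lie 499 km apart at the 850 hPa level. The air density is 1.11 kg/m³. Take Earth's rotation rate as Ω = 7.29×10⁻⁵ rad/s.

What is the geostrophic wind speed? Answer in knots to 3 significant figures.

Coriolis parameter at 45°S:
f = 2Ω sin φ = 2 × 7.29×10⁻⁵ × sin 45° = 1.03×10⁻⁴ s⁻¹
Pressure gradient: |∂P/∂n| = 300 Pa / 499000 m = 6.01×10⁻⁴ Pa/m
Geostrophic balance (pressure-gradient force = Coriolis force):
V_g = (1/(fρ)) |∂P/∂n| = 6.01×10⁻⁴ / (1.03×10⁻⁴ × 1.11) = 5.25 m/s
Converting: 5.25 m/s × 1.944 = 10.2 knots

10.2 knots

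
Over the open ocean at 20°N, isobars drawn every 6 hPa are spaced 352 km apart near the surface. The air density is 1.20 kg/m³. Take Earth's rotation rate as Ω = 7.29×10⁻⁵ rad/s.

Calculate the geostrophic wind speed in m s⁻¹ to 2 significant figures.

28 m s⁻¹

Coriolis parameter at 20°N:
f = 2Ω sin φ = 2 × 7.29×10⁻⁵ × sin 20° = 4.99×10⁻⁵ s⁻¹
Pressure gradient: |∂P/∂n| = 600 Pa / 352000 m = 1.70×10⁻³ Pa/m
Geostrophic balance (pressure-gradient force = Coriolis force):
V_g = (1/(fρ)) |∂P/∂n| = 1.70×10⁻³ / (4.99×10⁻⁵ × 1.20) = 28.5 m/s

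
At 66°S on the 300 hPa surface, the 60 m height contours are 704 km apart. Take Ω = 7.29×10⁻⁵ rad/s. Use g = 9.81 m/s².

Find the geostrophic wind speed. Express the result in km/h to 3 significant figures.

Coriolis parameter at 66°S:
f = 2Ω sin φ = 2 × 7.29×10⁻⁵ × sin 66° = 1.33×10⁻⁴ s⁻¹
Height gradient: |∂Z/∂n| = 60 m / 704000 m = 8.52×10⁻⁵
On a pressure surface, geostrophic balance gives V_g = (g/f)|∂Z/∂n|:
V_g = 9.81 × 8.52×10⁻⁵ / 1.33×10⁻⁴ = 6.28 m/s
Converting: 6.28 m/s × 3.6 = 22.6 km/h

22.6 km/h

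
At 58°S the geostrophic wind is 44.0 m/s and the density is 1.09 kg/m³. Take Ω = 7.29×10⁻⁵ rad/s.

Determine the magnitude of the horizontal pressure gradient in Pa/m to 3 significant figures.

Coriolis parameter at 58°S:
f = 2Ω sin φ = 2 × 7.29×10⁻⁵ × sin 58° = 1.24×10⁻⁴ s⁻¹
Geostrophic balance rearranged: |∂P/∂n| = f ρ V_g
|∂P/∂n| = 1.24×10⁻⁴ × 1.09 × 44.0 = 5.93×10⁻³ Pa/m

5.93×10⁻³ Pa/m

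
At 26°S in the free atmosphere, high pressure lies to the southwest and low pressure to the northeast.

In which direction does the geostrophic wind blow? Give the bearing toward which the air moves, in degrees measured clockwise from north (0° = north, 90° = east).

315°

The pressure-gradient force points toward the northeast (bearing 045°).
Geostrophic balance: in the Southern Hemisphere the Coriolis force deflects motion to the left, so the geostrophic wind blows 90° to the left of the pressure-gradient force (low pressure on the right).
Rotating 045° by 90° counterclockwise gives 315° — the wind blows toward the northwest.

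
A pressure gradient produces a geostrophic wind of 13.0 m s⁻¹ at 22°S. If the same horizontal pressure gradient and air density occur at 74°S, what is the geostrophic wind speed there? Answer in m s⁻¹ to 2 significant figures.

5.1 m s⁻¹

With the same pressure gradient and density, V_g ∝ 1/f ∝ 1/sin φ.
V₂ = V₁ · sin φ₁ / sin φ₂ = 13.0 × sin 22° / sin 74°
V₂ = 13.0 × 0.3746/0.9613 = 5.1 m s⁻¹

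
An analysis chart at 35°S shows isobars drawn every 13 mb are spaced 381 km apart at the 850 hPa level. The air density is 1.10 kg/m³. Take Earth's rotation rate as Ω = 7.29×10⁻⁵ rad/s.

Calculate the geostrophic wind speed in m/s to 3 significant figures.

37.1 m/s

Coriolis parameter at 35°S:
f = 2Ω sin φ = 2 × 7.29×10⁻⁵ × sin 35° = 8.36×10⁻⁵ s⁻¹
Pressure gradient: |∂P/∂n| = 1300 Pa / 381000 m = 3.41×10⁻³ Pa/m
Geostrophic balance (pressure-gradient force = Coriolis force):
V_g = (1/(fρ)) |∂P/∂n| = 3.41×10⁻³ / (8.36×10⁻⁵ × 1.10) = 37.1 m/s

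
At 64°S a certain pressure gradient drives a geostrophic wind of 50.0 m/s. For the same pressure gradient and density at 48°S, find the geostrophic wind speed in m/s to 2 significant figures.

With the same pressure gradient and density, V_g ∝ 1/f ∝ 1/sin φ.
V₂ = V₁ · sin φ₁ / sin φ₂ = 50.0 × sin 64° / sin 48°
V₂ = 50.0 × 0.8988/0.7431 = 60 m/s

60 m/s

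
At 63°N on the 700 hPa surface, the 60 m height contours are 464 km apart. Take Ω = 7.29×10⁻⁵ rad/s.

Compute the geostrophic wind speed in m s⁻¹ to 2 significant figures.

Coriolis parameter at 63°N:
f = 2Ω sin φ = 2 × 7.29×10⁻⁵ × sin 63° = 1.30×10⁻⁴ s⁻¹
Height gradient: |∂Z/∂n| = 60 m / 464000 m = 1.29×10⁻⁴
On a pressure surface, geostrophic balance gives V_g = (g/f)|∂Z/∂n|:
V_g = 9.81 × 1.29×10⁻⁴ / 1.30×10⁻⁴ = 9.76 m/s

9.8 m s⁻¹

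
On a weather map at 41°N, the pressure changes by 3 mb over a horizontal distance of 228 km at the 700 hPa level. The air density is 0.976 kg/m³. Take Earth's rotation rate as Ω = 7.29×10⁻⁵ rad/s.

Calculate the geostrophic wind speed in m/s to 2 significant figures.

Coriolis parameter at 41°N:
f = 2Ω sin φ = 2 × 7.29×10⁻⁵ × sin 41° = 9.57×10⁻⁵ s⁻¹
Pressure gradient: |∂P/∂n| = 300 Pa / 228000 m = 1.32×10⁻³ Pa/m
Geostrophic balance (pressure-gradient force = Coriolis force):
V_g = (1/(fρ)) |∂P/∂n| = 1.32×10⁻³ / (9.57×10⁻⁵ × 0.976) = 14.1 m/s

14 m/s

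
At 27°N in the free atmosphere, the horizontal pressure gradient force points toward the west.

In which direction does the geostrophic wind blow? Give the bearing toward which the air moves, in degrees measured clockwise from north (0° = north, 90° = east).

The pressure-gradient force points toward the west (bearing 270°).
Geostrophic balance: in the Northern Hemisphere the Coriolis force deflects motion to the right, so the geostrophic wind blows 90° to the right of the pressure-gradient force (low pressure on the left).
Rotating 270° by 90° clockwise gives 000° — the wind blows toward the north.

000°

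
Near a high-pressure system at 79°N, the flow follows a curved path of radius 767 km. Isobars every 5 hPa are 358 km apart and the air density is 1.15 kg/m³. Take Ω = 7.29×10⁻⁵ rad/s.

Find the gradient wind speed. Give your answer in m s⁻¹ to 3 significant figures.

9.27 m s⁻¹

Coriolis parameter at 79°N:
f = 2Ω sin φ = 2 × 7.29×10⁻⁵ × sin 79° = 1.43×10⁻⁴ s⁻¹
Pressure gradient: |∂P/∂n| = 500 Pa / 358000 m = 1.40×10⁻³ Pa/m
Geostrophic speed: V_g = |∂P/∂n|/(fρ) = 1.40×10⁻³/(1.43×10⁻⁴ × 1.15) = 8.49 m/s
Around a high, pressure-gradient force acts outward with centrifugal, so Coriolis balances both:
fV = (1/ρ)|∂P/∂n| + V²/R  →  V² − fR·V + fR·V_g = 0
With fR = 1.43×10⁻⁴ × 767×10³ m = 110 m/s:
V = [fR − √((fR)² − 4 fR V_g)]/2 = [110 − √(110² − 4×110×8.49)]/2 = 9.27 m/s
Supergeostrophic (V > V_g = 8.49 m/s), as expected around a high.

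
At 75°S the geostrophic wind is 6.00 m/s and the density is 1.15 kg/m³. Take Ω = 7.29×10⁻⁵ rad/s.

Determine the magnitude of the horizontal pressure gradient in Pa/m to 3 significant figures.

Coriolis parameter at 75°S:
f = 2Ω sin φ = 2 × 7.29×10⁻⁵ × sin 75° = 1.41×10⁻⁴ s⁻¹
Geostrophic balance rearranged: |∂P/∂n| = f ρ V_g
|∂P/∂n| = 1.41×10⁻⁴ × 1.15 × 6.00 = 9.72×10⁻⁴ Pa/m

9.72×10⁻⁴ Pa/m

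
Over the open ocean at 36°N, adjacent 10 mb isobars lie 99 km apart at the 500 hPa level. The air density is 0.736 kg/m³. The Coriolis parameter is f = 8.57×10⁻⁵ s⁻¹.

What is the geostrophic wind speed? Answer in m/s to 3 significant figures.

Pressure gradient: |∂P/∂n| = 1000 Pa / 99000 m = 1.01×10⁻² Pa/m
Geostrophic balance (pressure-gradient force = Coriolis force):
V_g = (1/(fρ)) |∂P/∂n| = 1.01×10⁻² / (8.57×10⁻⁵ × 0.736) = 160 m/s

160 m/s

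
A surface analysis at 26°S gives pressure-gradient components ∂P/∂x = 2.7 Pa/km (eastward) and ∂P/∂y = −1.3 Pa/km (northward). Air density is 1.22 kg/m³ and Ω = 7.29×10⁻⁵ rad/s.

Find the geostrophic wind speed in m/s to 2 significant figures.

38 m/s

Coriolis parameter at 26°S:
f = 2Ω sin φ = 2 × 7.29×10⁻⁵ × sin 26° = 6.39×10⁻⁵ s⁻¹
In the Southern Hemisphere f is negative: f = −6.39×10⁻⁵ s⁻¹.
Component geostrophic relations (x east, y north):
u_g = −(1/(fρ)) ∂P/∂y,  v_g = (1/(fρ)) ∂P/∂x
u_g = −(−1.3×10⁻³)/(−6.39×10⁻⁵ × 1.22) = −16.7 m/s;  v_g = (2.7×10⁻³)/(−6.39×10⁻⁵ × 1.22) = −34.6 m/s
|V_g| = √(u_g² + v_g²) = 38.4 m/s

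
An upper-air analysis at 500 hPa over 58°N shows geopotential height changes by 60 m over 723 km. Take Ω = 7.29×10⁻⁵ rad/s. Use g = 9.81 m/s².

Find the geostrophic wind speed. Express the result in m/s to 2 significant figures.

Coriolis parameter at 58°N:
f = 2Ω sin φ = 2 × 7.29×10⁻⁵ × sin 58° = 1.24×10⁻⁴ s⁻¹
Height gradient: |∂Z/∂n| = 60 m / 723000 m = 8.30×10⁻⁵
On a pressure surface, geostrophic balance gives V_g = (g/f)|∂Z/∂n|:
V_g = 9.81 × 8.30×10⁻⁵ / 1.24×10⁻⁴ = 6.58 m/s

6.6 m/s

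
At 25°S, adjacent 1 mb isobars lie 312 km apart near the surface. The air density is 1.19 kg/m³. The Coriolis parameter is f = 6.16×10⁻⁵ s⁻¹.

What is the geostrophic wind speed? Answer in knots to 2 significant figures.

Pressure gradient: |∂P/∂n| = 100 Pa / 312000 m = 3.21×10⁻⁴ Pa/m
Geostrophic balance (pressure-gradient force = Coriolis force):
V_g = (1/(fρ)) |∂P/∂n| = 3.21×10⁻⁴ / (6.16×10⁻⁵ × 1.19) = 4.37 m/s
Converting: 4.37 m/s × 1.944 = 8.5 knots

8.5 knots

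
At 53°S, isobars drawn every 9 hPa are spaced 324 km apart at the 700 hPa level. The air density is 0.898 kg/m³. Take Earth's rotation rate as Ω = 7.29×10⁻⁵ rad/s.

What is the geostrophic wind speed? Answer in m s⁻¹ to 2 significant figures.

27 m s⁻¹

Coriolis parameter at 53°S:
f = 2Ω sin φ = 2 × 7.29×10⁻⁵ × sin 53° = 1.16×10⁻⁴ s⁻¹
Pressure gradient: |∂P/∂n| = 900 Pa / 324000 m = 2.78×10⁻³ Pa/m
Geostrophic balance (pressure-gradient force = Coriolis force):
V_g = (1/(fρ)) |∂P/∂n| = 2.78×10⁻³ / (1.16×10⁻⁴ × 0.898) = 26.6 m/s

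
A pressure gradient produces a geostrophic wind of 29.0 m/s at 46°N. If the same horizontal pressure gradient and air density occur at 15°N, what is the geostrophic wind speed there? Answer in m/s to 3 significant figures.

With the same pressure gradient and density, V_g ∝ 1/f ∝ 1/sin φ.
V₂ = V₁ · sin φ₁ / sin φ₂ = 29.0 × sin 46° / sin 15°
V₂ = 29.0 × 0.7193/0.2588 = 80.6 m/s

80.6 m/s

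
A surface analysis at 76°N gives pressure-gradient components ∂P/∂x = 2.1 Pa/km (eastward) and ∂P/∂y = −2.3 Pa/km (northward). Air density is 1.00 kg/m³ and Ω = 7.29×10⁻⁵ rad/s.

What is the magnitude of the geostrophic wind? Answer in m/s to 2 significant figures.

22 m/s

Coriolis parameter at 76°N:
f = 2Ω sin φ = 2 × 7.29×10⁻⁵ × sin 76° = 1.41×10⁻⁴ s⁻¹
Component geostrophic relations (x east, y north):
u_g = −(1/(fρ)) ∂P/∂y,  v_g = (1/(fρ)) ∂P/∂x
u_g = −(−2.3×10⁻³)/(1.41×10⁻⁴ × 1.00) = 16.3 m/s;  v_g = (2.1×10⁻³)/(1.41×10⁻⁴ × 1.00) = 14.8 m/s
|V_g| = √(u_g² + v_g²) = 22.0 m/s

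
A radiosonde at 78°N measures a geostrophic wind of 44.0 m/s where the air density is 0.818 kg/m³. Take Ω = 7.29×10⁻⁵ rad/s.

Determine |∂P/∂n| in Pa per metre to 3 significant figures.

5.13×10⁻³ Pa/m

Coriolis parameter at 78°N:
f = 2Ω sin φ = 2 × 7.29×10⁻⁵ × sin 78° = 1.43×10⁻⁴ s⁻¹
Geostrophic balance rearranged: |∂P/∂n| = f ρ V_g
|∂P/∂n| = 1.43×10⁻⁴ × 0.818 × 44.0 = 5.13×10⁻³ Pa/m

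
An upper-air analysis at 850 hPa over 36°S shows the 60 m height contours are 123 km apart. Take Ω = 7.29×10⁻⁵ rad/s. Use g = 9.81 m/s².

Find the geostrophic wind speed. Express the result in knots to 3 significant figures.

Coriolis parameter at 36°S:
f = 2Ω sin φ = 2 × 7.29×10⁻⁵ × sin 36° = 8.57×10⁻⁵ s⁻¹
Height gradient: |∂Z/∂n| = 60 m / 123000 m = 4.88×10⁻⁴
On a pressure surface, geostrophic balance gives V_g = (g/f)|∂Z/∂n|:
V_g = 9.81 × 4.88×10⁻⁴ / 8.57×10⁻⁵ = 55.8 m/s
Converting: 55.8 m/s × 1.944 = 109 knots

109 knots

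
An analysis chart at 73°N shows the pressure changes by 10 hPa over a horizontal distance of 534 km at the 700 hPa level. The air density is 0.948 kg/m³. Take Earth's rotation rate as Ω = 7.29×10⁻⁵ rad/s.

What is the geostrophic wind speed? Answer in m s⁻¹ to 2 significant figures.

14 m s⁻¹

Coriolis parameter at 73°N:
f = 2Ω sin φ = 2 × 7.29×10⁻⁵ × sin 73° = 1.39×10⁻⁴ s⁻¹
Pressure gradient: |∂P/∂n| = 1000 Pa / 534000 m = 1.87×10⁻³ Pa/m
Geostrophic balance (pressure-gradient force = Coriolis force):
V_g = (1/(fρ)) |∂P/∂n| = 1.87×10⁻³ / (1.39×10⁻⁴ × 0.948) = 14.2 m/s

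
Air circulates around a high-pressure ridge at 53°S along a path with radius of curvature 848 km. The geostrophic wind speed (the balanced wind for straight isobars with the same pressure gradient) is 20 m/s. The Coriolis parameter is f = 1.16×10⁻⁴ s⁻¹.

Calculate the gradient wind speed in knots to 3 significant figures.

54.3 knots

Around a high, pressure-gradient force acts outward with centrifugal, so Coriolis balances both:
fV = (1/ρ)|∂P/∂n| + V²/R  →  V² − fR·V + fR·V_g = 0
With fR = 1.16×10⁻⁴ × 848×10³ m = 98.4 m/s:
V = [fR − √((fR)² − 4 fR V_g)]/2 = [98.4 − √(98.4² − 4×98.4×20)]/2 = 27.9 m/s
Supergeostrophic (V > V_g = 20 m/s), as expected around a high.
Converting: 27.9 m/s × 1.944 = 54.3 knots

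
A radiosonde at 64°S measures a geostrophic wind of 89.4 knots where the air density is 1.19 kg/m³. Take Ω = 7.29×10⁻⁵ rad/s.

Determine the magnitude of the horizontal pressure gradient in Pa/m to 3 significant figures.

Coriolis parameter at 64°S:
f = 2Ω sin φ = 2 × 7.29×10⁻⁵ × sin 64° = 1.31×10⁻⁴ s⁻¹
Wind speed in SI: 89.4 knots = 46.0 m/s
Geostrophic balance rearranged: |∂P/∂n| = f ρ V_g
|∂P/∂n| = 1.31×10⁻⁴ × 1.19 × 46.0 = 7.17×10⁻³ Pa/m

7.17×10⁻³ Pa/m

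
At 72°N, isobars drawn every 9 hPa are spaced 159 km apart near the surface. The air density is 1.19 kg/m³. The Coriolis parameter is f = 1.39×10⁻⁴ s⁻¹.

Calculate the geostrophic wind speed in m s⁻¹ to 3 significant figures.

Pressure gradient: |∂P/∂n| = 900 Pa / 159000 m = 5.66×10⁻³ Pa/m
Geostrophic balance (pressure-gradient force = Coriolis force):
V_g = (1/(fρ)) |∂P/∂n| = 5.66×10⁻³ / (1.39×10⁻⁴ × 1.19) = 34.2 m/s

34.2 m s⁻¹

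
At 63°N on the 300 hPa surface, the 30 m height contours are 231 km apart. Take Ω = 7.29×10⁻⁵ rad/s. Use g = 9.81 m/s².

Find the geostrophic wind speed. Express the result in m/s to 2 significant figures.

9.8 m/s

Coriolis parameter at 63°N:
f = 2Ω sin φ = 2 × 7.29×10⁻⁵ × sin 63° = 1.30×10⁻⁴ s⁻¹
Height gradient: |∂Z/∂n| = 30 m / 231000 m = 1.30×10⁻⁴
On a pressure surface, geostrophic balance gives V_g = (g/f)|∂Z/∂n|:
V_g = 9.81 × 1.30×10⁻⁴ / 1.30×10⁻⁴ = 9.81 m/s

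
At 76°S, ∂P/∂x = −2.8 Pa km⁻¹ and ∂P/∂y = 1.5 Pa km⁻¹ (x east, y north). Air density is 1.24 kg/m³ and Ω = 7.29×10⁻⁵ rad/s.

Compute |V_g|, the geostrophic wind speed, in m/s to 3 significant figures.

Coriolis parameter at 76°S:
f = 2Ω sin φ = 2 × 7.29×10⁻⁵ × sin 76° = 1.41×10⁻⁴ s⁻¹
In the Southern Hemisphere f is negative: f = −1.41×10⁻⁴ s⁻¹.
Component geostrophic relations (x east, y north):
u_g = −(1/(fρ)) ∂P/∂y,  v_g = (1/(fρ)) ∂P/∂x
u_g = −(1.5×10⁻³)/(−1.41×10⁻⁴ × 1.24) = 8.55 m/s;  v_g = (−2.8×10⁻³)/(−1.41×10⁻⁴ × 1.24) = 16.0 m/s
|V_g| = √(u_g² + v_g²) = 18.1 m/s

18.1 m/s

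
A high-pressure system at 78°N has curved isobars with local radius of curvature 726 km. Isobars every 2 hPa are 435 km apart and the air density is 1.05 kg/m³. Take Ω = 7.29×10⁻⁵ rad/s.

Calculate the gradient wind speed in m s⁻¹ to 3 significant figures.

Coriolis parameter at 78°N:
f = 2Ω sin φ = 2 × 7.29×10⁻⁵ × sin 78° = 1.43×10⁻⁴ s⁻¹
Pressure gradient: |∂P/∂n| = 200 Pa / 435000 m = 4.60×10⁻⁴ Pa/m
Geostrophic speed: V_g = |∂P/∂n|/(fρ) = 4.60×10⁻⁴/(1.43×10⁻⁴ × 1.05) = 3.07 m/s
Around a high, pressure-gradient force acts outward with centrifugal, so Coriolis balances both:
fV = (1/ρ)|∂P/∂n| + V²/R  →  V² − fR·V + fR·V_g = 0
With fR = 1.43×10⁻⁴ × 726×10³ m = 104 m/s:
V = [fR − √((fR)² − 4 fR V_g)]/2 = [104 − √(104² − 4×104×3.07)]/2 = 3.17 m/s
Supergeostrophic (V > V_g = 3.07 m/s), as expected around a high.

3.17 m s⁻¹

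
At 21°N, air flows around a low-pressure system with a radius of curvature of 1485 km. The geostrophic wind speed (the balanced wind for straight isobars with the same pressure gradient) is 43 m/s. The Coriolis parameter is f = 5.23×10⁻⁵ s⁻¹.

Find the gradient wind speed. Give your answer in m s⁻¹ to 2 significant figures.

31 m s⁻¹

Around a low, centrifugal force acts outward with Coriolis, so pressure-gradient force balances both:
(1/ρ)|∂P/∂n| = fV + V²/R  →  V² + fR·V − fR·V_g = 0
With fR = 5.23×10⁻⁵ × 1485×10³ m = 77.7 m/s:
V = [−fR + √((fR)² + 4 fR V_g)]/2 = [−77.7 + √(77.7² + 4×77.7×43)]/2 = 30.8 m/s
Subgeostrophic (V < V_g = 43 m/s), as expected around a low.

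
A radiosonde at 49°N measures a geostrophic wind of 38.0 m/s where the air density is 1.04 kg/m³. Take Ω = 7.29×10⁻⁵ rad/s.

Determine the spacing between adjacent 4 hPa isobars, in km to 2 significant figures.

Coriolis parameter at 49°N:
f = 2Ω sin φ = 2 × 7.29×10⁻⁵ × sin 49° = 1.10×10⁻⁴ s⁻¹
Geostrophic balance rearranged: |∂P/∂n| = f ρ V_g
|∂P/∂n| = 1.10×10⁻⁴ × 1.04 × 38.0 = 4.35×10⁻³ Pa/m
Isobar spacing: Δn = ΔP/|∂P/∂n| = 400 Pa / 4.35×10⁻³ Pa/m = 91983 m ≈ 92 km

92 km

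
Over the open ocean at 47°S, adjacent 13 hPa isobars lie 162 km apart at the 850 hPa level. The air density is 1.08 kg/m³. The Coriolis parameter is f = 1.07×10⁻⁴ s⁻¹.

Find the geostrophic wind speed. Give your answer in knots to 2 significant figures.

Pressure gradient: |∂P/∂n| = 1300 Pa / 162000 m = 8.02×10⁻³ Pa/m
Geostrophic balance (pressure-gradient force = Coriolis force):
V_g = (1/(fρ)) |∂P/∂n| = 8.02×10⁻³ / (1.07×10⁻⁴ × 1.08) = 69.4 m/s
Converting: 69.4 m/s × 1.944 = 130 knots

130 knots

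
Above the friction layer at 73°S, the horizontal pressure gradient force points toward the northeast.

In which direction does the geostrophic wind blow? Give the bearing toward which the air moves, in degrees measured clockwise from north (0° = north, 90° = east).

315°

The pressure-gradient force points toward the northeast (bearing 045°).
Geostrophic balance: in the Southern Hemisphere the Coriolis force deflects motion to the left, so the geostrophic wind blows 90° to the left of the pressure-gradient force (low pressure on the right).
Rotating 045° by 90° counterclockwise gives 315° — the wind blows toward the northwest.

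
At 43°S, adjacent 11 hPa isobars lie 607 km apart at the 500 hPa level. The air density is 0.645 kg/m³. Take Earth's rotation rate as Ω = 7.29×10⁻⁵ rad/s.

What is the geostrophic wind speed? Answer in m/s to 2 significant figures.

Coriolis parameter at 43°S:
f = 2Ω sin φ = 2 × 7.29×10⁻⁵ × sin 43° = 9.94×10⁻⁵ s⁻¹
Pressure gradient: |∂P/∂n| = 1100 Pa / 607000 m = 1.81×10⁻³ Pa/m
Geostrophic balance (pressure-gradient force = Coriolis force):
V_g = (1/(fρ)) |∂P/∂n| = 1.81×10⁻³ / (9.94×10⁻⁵ × 0.645) = 28.3 m/s

28 m/s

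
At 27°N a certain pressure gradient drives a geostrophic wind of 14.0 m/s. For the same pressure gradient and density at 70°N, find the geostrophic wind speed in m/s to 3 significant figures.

6.76 m/s

With the same pressure gradient and density, V_g ∝ 1/f ∝ 1/sin φ.
V₂ = V₁ · sin φ₁ / sin φ₂ = 14.0 × sin 27° / sin 70°
V₂ = 14.0 × 0.4540/0.9397 = 6.76 m/s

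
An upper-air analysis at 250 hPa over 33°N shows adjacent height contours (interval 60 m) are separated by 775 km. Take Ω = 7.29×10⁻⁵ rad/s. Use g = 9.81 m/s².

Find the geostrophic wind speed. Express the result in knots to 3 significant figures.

Coriolis parameter at 33°N:
f = 2Ω sin φ = 2 × 7.29×10⁻⁵ × sin 33° = 7.94×10⁻⁵ s⁻¹
Height gradient: |∂Z/∂n| = 60 m / 775000 m = 7.74×10⁻⁵
On a pressure surface, geostrophic balance gives V_g = (g/f)|∂Z/∂n|:
V_g = 9.81 × 7.74×10⁻⁵ / 7.94×10⁻⁵ = 9.56 m/s
Converting: 9.56 m/s × 1.944 = 18.6 knots

18.6 knots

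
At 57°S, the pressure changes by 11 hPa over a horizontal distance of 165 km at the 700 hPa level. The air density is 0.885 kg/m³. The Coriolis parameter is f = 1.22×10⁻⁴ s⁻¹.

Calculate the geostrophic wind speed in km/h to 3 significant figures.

Pressure gradient: |∂P/∂n| = 1100 Pa / 165000 m = 6.67×10⁻³ Pa/m
Geostrophic balance (pressure-gradient force = Coriolis force):
V_g = (1/(fρ)) |∂P/∂n| = 6.67×10⁻³ / (1.22×10⁻⁴ × 0.885) = 61.7 m/s
Converting: 61.7 m/s × 3.6 = 222 km/h

222 km/h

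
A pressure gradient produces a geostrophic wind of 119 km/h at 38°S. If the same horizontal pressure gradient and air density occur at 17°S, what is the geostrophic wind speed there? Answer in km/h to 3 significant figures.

With the same pressure gradient and density, V_g ∝ 1/f ∝ 1/sin φ.
V₂ = V₁ · sin φ₁ / sin φ₂ = 119 × sin 38° / sin 17°
V₂ = 119 × 0.6157/0.2924 = 251 km/h

251 km/h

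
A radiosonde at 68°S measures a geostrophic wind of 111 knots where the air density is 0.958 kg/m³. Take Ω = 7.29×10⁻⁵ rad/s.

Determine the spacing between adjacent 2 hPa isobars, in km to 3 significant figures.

Coriolis parameter at 68°S:
f = 2Ω sin φ = 2 × 7.29×10⁻⁵ × sin 68° = 1.35×10⁻⁴ s⁻¹
Wind speed in SI: 111 knots = 57.1 m/s
Geostrophic balance rearranged: |∂P/∂n| = f ρ V_g
|∂P/∂n| = 1.35×10⁻⁴ × 0.958 × 57.1 = 7.40×10⁻³ Pa/m
Isobar spacing: Δn = ΔP/|∂P/∂n| = 200 Pa / 7.40×10⁻³ Pa/m = 27045 m ≈ 27.0 km

27.0 km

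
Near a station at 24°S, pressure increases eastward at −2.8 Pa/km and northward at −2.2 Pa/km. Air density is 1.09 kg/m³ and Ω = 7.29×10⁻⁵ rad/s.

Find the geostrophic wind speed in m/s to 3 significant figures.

Coriolis parameter at 24°S:
f = 2Ω sin φ = 2 × 7.29×10⁻⁵ × sin 24° = 5.93×10⁻⁵ s⁻¹
In the Southern Hemisphere f is negative: f = −5.93×10⁻⁵ s⁻¹.
Component geostrophic relations (x east, y north):
u_g = −(1/(fρ)) ∂P/∂y,  v_g = (1/(fρ)) ∂P/∂x
u_g = −(−2.2×10⁻³)/(−5.93×10⁻⁵ × 1.09) = −34.0 m/s;  v_g = (−2.8×10⁻³)/(−5.93×10⁻⁵ × 1.09) = 43.3 m/s
|V_g| = √(u_g² + v_g²) = 55.1 m/s

55.1 m/s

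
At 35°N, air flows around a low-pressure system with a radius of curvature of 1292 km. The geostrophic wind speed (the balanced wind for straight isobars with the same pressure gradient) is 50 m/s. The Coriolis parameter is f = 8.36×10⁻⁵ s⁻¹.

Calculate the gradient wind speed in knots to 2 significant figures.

72 knots

Around a low, centrifugal force acts outward with Coriolis, so pressure-gradient force balances both:
(1/ρ)|∂P/∂n| = fV + V²/R  →  V² + fR·V − fR·V_g = 0
With fR = 8.36×10⁻⁵ × 1292×10³ m = 108 m/s:
V = [−fR + √((fR)² + 4 fR V_g)]/2 = [−108 + √(108² + 4×108×50)]/2 = 37.2 m/s
Subgeostrophic (V < V_g = 50 m/s), as expected around a low.
Converting: 37.2 m/s × 1.944 = 72 knots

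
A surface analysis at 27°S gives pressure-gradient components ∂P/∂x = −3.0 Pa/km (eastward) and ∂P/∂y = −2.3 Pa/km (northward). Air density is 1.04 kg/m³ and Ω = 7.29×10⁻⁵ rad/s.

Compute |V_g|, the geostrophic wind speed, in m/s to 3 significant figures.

Coriolis parameter at 27°S:
f = 2Ω sin φ = 2 × 7.29×10⁻⁵ × sin 27° = 6.62×10⁻⁵ s⁻¹
In the Southern Hemisphere f is negative: f = −6.62×10⁻⁵ s⁻¹.
Component geostrophic relations (x east, y north):
u_g = −(1/(fρ)) ∂P/∂y,  v_g = (1/(fρ)) ∂P/∂x
u_g = −(−2.3×10⁻³)/(−6.62×10⁻⁵ × 1.04) = −33.4 m/s;  v_g = (−3.0×10⁻³)/(−6.62×10⁻⁵ × 1.04) = 43.6 m/s
|V_g| = √(u_g² + v_g²) = 54.9 m/s

54.9 m/s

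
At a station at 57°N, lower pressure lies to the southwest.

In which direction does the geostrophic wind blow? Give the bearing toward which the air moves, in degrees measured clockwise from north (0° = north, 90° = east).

315°

The pressure-gradient force points toward the southwest (bearing 225°).
Geostrophic balance: in the Northern Hemisphere the Coriolis force deflects motion to the right, so the geostrophic wind blows 90° to the right of the pressure-gradient force (low pressure on the left).
Rotating 225° by 90° clockwise gives 315° — the wind blows toward the northwest.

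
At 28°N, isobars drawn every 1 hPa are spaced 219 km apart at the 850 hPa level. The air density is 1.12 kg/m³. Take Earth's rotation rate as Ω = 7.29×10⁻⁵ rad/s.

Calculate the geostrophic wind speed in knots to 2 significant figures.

Coriolis parameter at 28°N:
f = 2Ω sin φ = 2 × 7.29×10⁻⁵ × sin 28° = 6.84×10⁻⁵ s⁻¹
Pressure gradient: |∂P/∂n| = 100 Pa / 219000 m = 4.57×10⁻⁴ Pa/m
Geostrophic balance (pressure-gradient force = Coriolis force):
V_g = (1/(fρ)) |∂P/∂n| = 4.57×10⁻⁴ / (6.84×10⁻⁵ × 1.12) = 5.96 m/s
Converting: 5.96 m/s × 1.944 = 12 knots

12 knots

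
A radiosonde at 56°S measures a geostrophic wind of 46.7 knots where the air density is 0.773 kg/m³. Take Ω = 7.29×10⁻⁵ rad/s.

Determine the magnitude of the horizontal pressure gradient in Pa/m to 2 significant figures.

Coriolis parameter at 56°S:
f = 2Ω sin φ = 2 × 7.29×10⁻⁵ × sin 56° = 1.21×10⁻⁴ s⁻¹
Wind speed in SI: 46.7 knots = 24.0 m/s
Geostrophic balance rearranged: |∂P/∂n| = f ρ V_g
|∂P/∂n| = 1.21×10⁻⁴ × 0.773 × 24.0 = 2.24×10⁻³ Pa/m

2.2×10⁻³ Pa/m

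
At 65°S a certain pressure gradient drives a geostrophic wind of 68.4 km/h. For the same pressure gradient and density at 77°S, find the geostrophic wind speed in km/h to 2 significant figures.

64 km/h

With the same pressure gradient and density, V_g ∝ 1/f ∝ 1/sin φ.
V₂ = V₁ · sin φ₁ / sin φ₂ = 68.4 × sin 65° / sin 77°
V₂ = 68.4 × 0.9063/0.9744 = 64 km/h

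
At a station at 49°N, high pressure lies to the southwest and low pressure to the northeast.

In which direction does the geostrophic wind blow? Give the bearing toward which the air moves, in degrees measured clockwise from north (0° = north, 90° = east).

The pressure-gradient force points toward the northeast (bearing 045°).
Geostrophic balance: in the Northern Hemisphere the Coriolis force deflects motion to the right, so the geostrophic wind blows 90° to the right of the pressure-gradient force (low pressure on the left).
Rotating 045° by 90° clockwise gives 135° — the wind blows toward the southeast.

135°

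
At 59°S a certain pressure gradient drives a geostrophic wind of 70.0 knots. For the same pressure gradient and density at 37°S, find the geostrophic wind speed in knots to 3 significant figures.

With the same pressure gradient and density, V_g ∝ 1/f ∝ 1/sin φ.
V₂ = V₁ · sin φ₁ / sin φ₂ = 70.0 × sin 59° / sin 37°
V₂ = 70.0 × 0.8572/0.6018 = 99.7 knots

99.7 knots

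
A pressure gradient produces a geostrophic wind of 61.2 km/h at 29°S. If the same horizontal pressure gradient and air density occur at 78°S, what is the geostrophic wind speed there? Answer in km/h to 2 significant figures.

30 km/h

With the same pressure gradient and density, V_g ∝ 1/f ∝ 1/sin φ.
V₂ = V₁ · sin φ₁ / sin φ₂ = 61.2 × sin 29° / sin 78°
V₂ = 61.2 × 0.4848/0.9781 = 30 km/h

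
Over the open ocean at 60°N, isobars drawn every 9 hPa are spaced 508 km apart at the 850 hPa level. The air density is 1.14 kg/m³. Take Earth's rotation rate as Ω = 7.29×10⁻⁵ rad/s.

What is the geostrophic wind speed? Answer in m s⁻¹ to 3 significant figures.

12.3 m s⁻¹

Coriolis parameter at 60°N:
f = 2Ω sin φ = 2 × 7.29×10⁻⁵ × sin 60° = 1.26×10⁻⁴ s⁻¹
Pressure gradient: |∂P/∂n| = 900 Pa / 508000 m = 1.77×10⁻³ Pa/m
Geostrophic balance (pressure-gradient force = Coriolis force):
V_g = (1/(fρ)) |∂P/∂n| = 1.77×10⁻³ / (1.26×10⁻⁴ × 1.14) = 12.3 m/s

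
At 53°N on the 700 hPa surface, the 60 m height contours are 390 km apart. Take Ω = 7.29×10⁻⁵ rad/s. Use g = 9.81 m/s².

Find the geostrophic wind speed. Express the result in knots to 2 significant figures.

25 knots

Coriolis parameter at 53°N:
f = 2Ω sin φ = 2 × 7.29×10⁻⁵ × sin 53° = 1.16×10⁻⁴ s⁻¹
Height gradient: |∂Z/∂n| = 60 m / 390000 m = 1.54×10⁻⁴
On a pressure surface, geostrophic balance gives V_g = (g/f)|∂Z/∂n|:
V_g = 9.81 × 1.54×10⁻⁴ / 1.16×10⁻⁴ = 13.0 m/s
Converting: 13.0 m/s × 1.944 = 25 knots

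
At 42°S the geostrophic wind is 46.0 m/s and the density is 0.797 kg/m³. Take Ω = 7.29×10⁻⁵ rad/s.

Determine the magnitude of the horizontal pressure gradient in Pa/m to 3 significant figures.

3.58×10⁻³ Pa/m

Coriolis parameter at 42°S:
f = 2Ω sin φ = 2 × 7.29×10⁻⁵ × sin 42° = 9.76×10⁻⁵ s⁻¹
Geostrophic balance rearranged: |∂P/∂n| = f ρ V_g
|∂P/∂n| = 9.76×10⁻⁵ × 0.797 × 46.0 = 3.58×10⁻³ Pa/m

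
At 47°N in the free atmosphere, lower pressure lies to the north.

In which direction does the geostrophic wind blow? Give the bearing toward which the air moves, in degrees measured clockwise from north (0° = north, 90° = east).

090°

The pressure-gradient force points toward the north (bearing 000°).
Geostrophic balance: in the Northern Hemisphere the Coriolis force deflects motion to the right, so the geostrophic wind blows 90° to the right of the pressure-gradient force (low pressure on the left).
Rotating 000° by 90° clockwise gives 090° — the wind blows toward the east.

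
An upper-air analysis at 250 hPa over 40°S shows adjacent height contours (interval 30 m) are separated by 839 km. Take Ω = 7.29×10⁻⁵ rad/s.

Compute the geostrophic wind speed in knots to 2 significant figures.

7.3 knots

Coriolis parameter at 40°S:
f = 2Ω sin φ = 2 × 7.29×10⁻⁵ × sin 40° = 9.37×10⁻⁵ s⁻¹
Height gradient: |∂Z/∂n| = 30 m / 839000 m = 3.58×10⁻⁵
On a pressure surface, geostrophic balance gives V_g = (g/f)|∂Z/∂n|:
V_g = 9.81 × 3.58×10⁻⁵ / 9.37×10⁻⁵ = 3.74 m/s
Converting: 3.74 m/s × 1.944 = 7.3 knots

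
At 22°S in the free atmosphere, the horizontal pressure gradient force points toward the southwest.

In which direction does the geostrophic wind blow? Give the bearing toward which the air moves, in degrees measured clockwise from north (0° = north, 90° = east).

135°

The pressure-gradient force points toward the southwest (bearing 225°).
Geostrophic balance: in the Southern Hemisphere the Coriolis force deflects motion to the left, so the geostrophic wind blows 90° to the left of the pressure-gradient force (low pressure on the right).
Rotating 225° by 90° counterclockwise gives 135° — the wind blows toward the southeast.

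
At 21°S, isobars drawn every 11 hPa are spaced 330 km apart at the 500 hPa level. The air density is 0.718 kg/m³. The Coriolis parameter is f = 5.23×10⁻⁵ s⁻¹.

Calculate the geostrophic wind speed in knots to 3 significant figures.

Pressure gradient: |∂P/∂n| = 1100 Pa / 330000 m = 3.33×10⁻³ Pa/m
Geostrophic balance (pressure-gradient force = Coriolis force):
V_g = (1/(fρ)) |∂P/∂n| = 3.33×10⁻³ / (5.23×10⁻⁵ × 0.718) = 88.8 m/s
Converting: 88.8 m/s × 1.944 = 173 knots

173 knots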